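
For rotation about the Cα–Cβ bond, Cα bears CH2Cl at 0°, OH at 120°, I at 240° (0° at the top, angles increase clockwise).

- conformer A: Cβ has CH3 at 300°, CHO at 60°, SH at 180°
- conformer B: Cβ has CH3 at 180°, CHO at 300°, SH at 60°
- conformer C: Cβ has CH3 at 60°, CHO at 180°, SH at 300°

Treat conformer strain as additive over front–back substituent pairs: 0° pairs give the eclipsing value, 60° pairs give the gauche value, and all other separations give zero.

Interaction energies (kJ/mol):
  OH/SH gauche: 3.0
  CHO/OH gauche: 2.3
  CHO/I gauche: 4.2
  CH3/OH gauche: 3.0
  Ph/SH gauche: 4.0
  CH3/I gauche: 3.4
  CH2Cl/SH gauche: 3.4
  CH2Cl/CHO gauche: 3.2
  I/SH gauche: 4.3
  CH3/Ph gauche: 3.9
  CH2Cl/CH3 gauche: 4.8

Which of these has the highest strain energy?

A (staggered): CH2Cl–CH3 gauche, CH2Cl–CHO gauche, OH–CHO gauche, OH–SH gauche, I–CH3 gauche, I–SH gauche; 4.8 + 3.2 + 2.3 + 3.0 + 3.4 + 4.3 = 21.0 kJ/mol.
B (staggered): CH2Cl–CHO gauche, CH2Cl–SH gauche, OH–CH3 gauche, OH–SH gauche, I–CH3 gauche, I–CHO gauche; 3.2 + 3.4 + 3.0 + 3.0 + 3.4 + 4.2 = 20.2 kJ/mol.
C (staggered): CH2Cl–CH3 gauche, CH2Cl–SH gauche, OH–CH3 gauche, OH–CHO gauche, I–CHO gauche, I–SH gauche; 4.8 + 3.4 + 3.0 + 2.3 + 4.2 + 4.3 = 22.0 kJ/mol.
C has the highest total (22.0 kJ/mol).

C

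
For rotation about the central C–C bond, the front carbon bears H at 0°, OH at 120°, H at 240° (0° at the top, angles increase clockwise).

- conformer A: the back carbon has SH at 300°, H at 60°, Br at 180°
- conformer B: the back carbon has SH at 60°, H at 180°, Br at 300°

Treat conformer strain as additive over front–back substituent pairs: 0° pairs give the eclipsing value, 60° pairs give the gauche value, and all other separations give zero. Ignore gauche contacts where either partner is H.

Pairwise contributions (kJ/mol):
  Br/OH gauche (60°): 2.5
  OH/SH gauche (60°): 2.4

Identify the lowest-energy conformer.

A (staggered): OH(120°)/Br(180°) gauche 2.5 → 2.5 kJ/mol.
B (staggered): OH(120°)/SH(60°) gauche 2.4 → 2.4 kJ/mol.
B has the lowest total (2.4 kJ/mol).

B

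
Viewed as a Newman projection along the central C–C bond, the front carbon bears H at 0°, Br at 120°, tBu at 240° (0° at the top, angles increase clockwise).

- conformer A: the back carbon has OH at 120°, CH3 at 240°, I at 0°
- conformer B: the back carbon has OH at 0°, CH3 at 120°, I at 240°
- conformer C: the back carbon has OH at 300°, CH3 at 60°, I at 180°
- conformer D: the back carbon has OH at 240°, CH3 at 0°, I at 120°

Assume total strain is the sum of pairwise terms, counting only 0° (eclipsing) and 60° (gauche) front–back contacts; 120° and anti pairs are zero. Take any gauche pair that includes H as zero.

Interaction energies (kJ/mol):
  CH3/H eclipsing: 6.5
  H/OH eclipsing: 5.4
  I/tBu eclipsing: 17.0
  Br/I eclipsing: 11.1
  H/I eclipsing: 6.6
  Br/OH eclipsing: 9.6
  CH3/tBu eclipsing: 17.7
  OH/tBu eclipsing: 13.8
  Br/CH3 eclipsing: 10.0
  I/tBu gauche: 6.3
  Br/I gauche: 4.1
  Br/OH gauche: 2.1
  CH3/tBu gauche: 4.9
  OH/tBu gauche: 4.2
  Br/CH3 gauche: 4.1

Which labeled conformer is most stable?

C

A (eclipsed): H–I eclipsed, Br–OH eclipsed, tBu–CH3 eclipsed; 6.6 + 9.6 + 17.7 = 33.9 kJ/mol.
B (eclipsed): H–OH eclipsed, Br–CH3 eclipsed, tBu–I eclipsed; 5.4 + 10.0 + 17.0 = 32.4 kJ/mol.
C (staggered): Br–CH3 gauche, Br–I gauche, tBu–OH gauche, tBu–I gauche; 4.1 + 4.1 + 4.2 + 6.3 = 18.7 kJ/mol.
D (eclipsed): H–CH3 eclipsed, Br–I eclipsed, tBu–OH eclipsed; 6.5 + 11.1 + 13.8 = 31.4 kJ/mol.
C has the lowest total (18.7 kJ/mol).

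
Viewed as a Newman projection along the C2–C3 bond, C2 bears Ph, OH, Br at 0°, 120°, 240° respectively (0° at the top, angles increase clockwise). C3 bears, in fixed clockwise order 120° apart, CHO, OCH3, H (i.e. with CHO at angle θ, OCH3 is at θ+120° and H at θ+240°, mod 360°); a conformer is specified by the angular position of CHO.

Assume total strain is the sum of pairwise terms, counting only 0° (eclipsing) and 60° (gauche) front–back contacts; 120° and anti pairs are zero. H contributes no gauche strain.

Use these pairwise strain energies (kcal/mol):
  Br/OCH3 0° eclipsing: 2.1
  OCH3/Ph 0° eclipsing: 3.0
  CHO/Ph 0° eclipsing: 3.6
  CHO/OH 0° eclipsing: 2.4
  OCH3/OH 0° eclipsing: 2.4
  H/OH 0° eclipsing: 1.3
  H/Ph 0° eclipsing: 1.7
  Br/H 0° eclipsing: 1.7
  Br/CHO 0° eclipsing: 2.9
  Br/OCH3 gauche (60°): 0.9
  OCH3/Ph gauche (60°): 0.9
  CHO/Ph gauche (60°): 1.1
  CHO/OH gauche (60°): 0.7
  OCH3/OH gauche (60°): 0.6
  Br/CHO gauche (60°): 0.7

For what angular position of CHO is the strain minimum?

CHO at 0° (eclipsed): Ph(0°)/CHO(0°) eclipsed 3.6; OH(120°)/OCH3(120°) eclipsed 2.4; Br(240°)/H(240°) eclipsed 1.7 → 7.7 kcal/mol.
CHO at 60° (staggered): Ph(0°)/CHO(60°) gauche 1.1; OH(120°)/CHO(60°) gauche 0.7; OH(120°)/OCH3(180°) gauche 0.6; Br(240°)/OCH3(180°) gauche 0.9 → 3.3 kcal/mol.
CHO at 120° (eclipsed): Ph(0°)/H(0°) eclipsed 1.7; OH(120°)/CHO(120°) eclipsed 2.4; Br(240°)/OCH3(240°) eclipsed 2.1 → 6.2 kcal/mol.
CHO at 180° (staggered): Ph(0°)/OCH3(300°) gauche 0.9; OH(120°)/CHO(180°) gauche 0.7; Br(240°)/CHO(180°) gauche 0.7; Br(240°)/OCH3(300°) gauche 0.9 → 3.2 kcal/mol.
CHO at 240° (eclipsed): Ph(0°)/OCH3(0°) eclipsed 3.0; OH(120°)/H(120°) eclipsed 1.3; Br(240°)/CHO(240°) eclipsed 2.9 → 7.2 kcal/mol.
CHO at 300° (staggered): Ph(0°)/CHO(300°) gauche 1.1; Ph(0°)/OCH3(60°) gauche 0.9; OH(120°)/OCH3(60°) gauche 0.6; Br(240°)/CHO(300°) gauche 0.7 → 3.3 kcal/mol.
The minimum (3.2 kcal/mol) occurs with CHO at 180°.

180°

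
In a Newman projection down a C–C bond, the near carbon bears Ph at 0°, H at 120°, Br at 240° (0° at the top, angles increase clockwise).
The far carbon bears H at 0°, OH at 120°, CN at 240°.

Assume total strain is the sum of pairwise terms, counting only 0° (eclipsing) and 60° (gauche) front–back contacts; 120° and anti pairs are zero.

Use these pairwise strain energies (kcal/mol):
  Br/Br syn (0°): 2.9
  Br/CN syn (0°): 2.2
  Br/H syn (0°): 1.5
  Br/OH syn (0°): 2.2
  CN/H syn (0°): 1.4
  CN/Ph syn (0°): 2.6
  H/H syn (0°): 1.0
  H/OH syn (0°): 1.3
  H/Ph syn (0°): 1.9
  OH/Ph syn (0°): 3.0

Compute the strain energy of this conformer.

5.4 kcal/mol

This conformer (eclipsed): Ph–H eclipsed, H–OH eclipsed, Br–CN eclipsed; 1.9 + 1.3 + 2.2 = 5.4 kcal/mol.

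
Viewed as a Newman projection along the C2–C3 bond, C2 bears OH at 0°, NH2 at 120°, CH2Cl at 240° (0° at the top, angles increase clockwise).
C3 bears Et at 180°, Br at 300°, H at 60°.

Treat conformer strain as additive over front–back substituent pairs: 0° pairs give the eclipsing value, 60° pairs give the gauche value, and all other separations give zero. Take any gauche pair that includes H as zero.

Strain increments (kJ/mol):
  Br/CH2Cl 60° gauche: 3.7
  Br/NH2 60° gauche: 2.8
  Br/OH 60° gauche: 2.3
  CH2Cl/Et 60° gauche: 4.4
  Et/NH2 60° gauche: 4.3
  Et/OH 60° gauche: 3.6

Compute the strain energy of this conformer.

This conformer (staggered): OH–Br gauche, NH2–Et gauche, CH2Cl–Et gauche, CH2Cl–Br gauche; 2.3 + 4.3 + 4.4 + 3.7 = 14.7 kJ/mol.

14.7 kJ/mol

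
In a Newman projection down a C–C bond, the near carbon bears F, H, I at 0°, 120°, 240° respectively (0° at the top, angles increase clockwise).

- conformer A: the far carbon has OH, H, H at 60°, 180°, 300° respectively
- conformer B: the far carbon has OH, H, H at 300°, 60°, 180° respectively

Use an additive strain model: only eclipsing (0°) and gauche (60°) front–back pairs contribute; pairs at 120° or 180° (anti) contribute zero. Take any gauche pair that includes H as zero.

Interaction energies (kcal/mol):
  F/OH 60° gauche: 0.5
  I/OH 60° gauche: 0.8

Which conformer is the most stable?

A is staggered. F at 0° is gauche with OH at 60° (0.5). Total 0.5 kcal/mol.
B is staggered. F at 0° is gauche with OH at 300° (0.5); I at 240° is gauche with OH at 300° (0.8). Total 1.3 kcal/mol.
A has the lowest total (0.5 kcal/mol).

A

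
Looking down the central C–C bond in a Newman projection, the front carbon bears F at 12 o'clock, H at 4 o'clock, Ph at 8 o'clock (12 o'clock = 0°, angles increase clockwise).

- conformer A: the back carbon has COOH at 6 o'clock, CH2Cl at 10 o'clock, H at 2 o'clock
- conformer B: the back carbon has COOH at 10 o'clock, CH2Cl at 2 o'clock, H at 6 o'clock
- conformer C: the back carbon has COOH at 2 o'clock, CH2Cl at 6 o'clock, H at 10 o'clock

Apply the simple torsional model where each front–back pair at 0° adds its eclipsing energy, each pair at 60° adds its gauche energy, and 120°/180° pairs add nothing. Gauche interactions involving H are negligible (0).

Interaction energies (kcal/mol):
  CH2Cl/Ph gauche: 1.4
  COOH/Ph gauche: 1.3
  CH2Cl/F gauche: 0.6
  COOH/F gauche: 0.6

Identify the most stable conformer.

C

A (staggered): F(0°)/CH2Cl(300°) gauche 0.6; Ph(240°)/COOH(180°) gauche 1.3; Ph(240°)/CH2Cl(300°) gauche 1.4 → 3.3 kcal/mol.
B (staggered): F(0°)/COOH(300°) gauche 0.6; F(0°)/CH2Cl(60°) gauche 0.6; Ph(240°)/COOH(300°) gauche 1.3 → 2.5 kcal/mol.
C (staggered): F(0°)/COOH(60°) gauche 0.6; Ph(240°)/CH2Cl(180°) gauche 1.4 → 2.0 kcal/mol.
C has the lowest total (2.0 kcal/mol).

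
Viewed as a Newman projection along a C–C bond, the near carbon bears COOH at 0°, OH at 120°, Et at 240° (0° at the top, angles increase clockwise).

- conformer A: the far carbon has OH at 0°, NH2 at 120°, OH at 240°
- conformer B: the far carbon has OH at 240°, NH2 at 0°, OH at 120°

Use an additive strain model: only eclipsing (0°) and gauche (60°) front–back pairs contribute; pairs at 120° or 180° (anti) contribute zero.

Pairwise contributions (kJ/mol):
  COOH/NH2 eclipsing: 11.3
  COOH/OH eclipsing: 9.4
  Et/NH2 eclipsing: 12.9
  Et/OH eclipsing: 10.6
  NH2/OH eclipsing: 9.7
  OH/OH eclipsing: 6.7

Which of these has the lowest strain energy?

A (eclipsed): COOH–OH eclipsed, OH–NH2 eclipsed, Et–OH eclipsed; 9.4 + 9.7 + 10.6 = 29.7 kJ/mol.
B (eclipsed): COOH–NH2 eclipsed, OH–OH eclipsed, Et–OH eclipsed; 11.3 + 6.7 + 10.6 = 28.6 kJ/mol.
B has the lowest total (28.6 kJ/mol).

B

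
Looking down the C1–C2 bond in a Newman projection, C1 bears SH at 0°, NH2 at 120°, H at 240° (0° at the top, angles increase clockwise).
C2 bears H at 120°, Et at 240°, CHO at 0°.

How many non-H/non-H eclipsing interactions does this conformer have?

Non-H eclipsing pairs: SH(0°)/CHO(0°) — 1 interaction.

1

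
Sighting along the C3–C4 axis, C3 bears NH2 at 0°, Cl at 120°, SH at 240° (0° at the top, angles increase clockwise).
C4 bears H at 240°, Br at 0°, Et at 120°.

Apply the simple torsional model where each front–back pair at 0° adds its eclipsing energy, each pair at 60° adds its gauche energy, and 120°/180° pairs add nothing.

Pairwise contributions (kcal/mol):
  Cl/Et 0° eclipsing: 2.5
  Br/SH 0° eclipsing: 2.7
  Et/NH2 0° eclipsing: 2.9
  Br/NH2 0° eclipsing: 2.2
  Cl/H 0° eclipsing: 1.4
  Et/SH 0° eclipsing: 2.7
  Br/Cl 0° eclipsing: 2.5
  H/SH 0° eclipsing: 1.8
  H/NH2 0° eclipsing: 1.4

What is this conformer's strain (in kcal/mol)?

6.5 kcal/mol

This conformer (eclipsed): NH2(0°)/Br(0°) eclipsed 2.2; Cl(120°)/Et(120°) eclipsed 2.5; SH(240°)/H(240°) eclipsed 1.8 → 6.5 kcal/mol.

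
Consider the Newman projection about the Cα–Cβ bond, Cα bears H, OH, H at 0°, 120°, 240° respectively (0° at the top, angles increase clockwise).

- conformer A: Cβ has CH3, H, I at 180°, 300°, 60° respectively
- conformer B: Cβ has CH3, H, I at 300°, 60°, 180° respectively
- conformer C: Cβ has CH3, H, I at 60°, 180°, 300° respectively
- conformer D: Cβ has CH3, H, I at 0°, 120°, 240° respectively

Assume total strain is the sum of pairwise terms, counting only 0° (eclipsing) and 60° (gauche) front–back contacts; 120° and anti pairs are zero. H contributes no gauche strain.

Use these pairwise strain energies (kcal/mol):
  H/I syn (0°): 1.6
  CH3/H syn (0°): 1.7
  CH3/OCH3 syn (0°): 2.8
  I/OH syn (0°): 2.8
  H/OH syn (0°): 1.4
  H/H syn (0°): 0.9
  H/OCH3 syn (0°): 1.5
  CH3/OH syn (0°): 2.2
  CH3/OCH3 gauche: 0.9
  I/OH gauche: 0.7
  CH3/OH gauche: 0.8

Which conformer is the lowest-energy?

A (staggered): OH–CH3 gauche, OH–I gauche; 0.8 + 0.7 = 1.5 kcal/mol.
B (staggered): OH–I gauche; 0.7 = 0.7 kcal/mol.
C (staggered): OH–CH3 gauche; 0.8 = 0.8 kcal/mol.
D (eclipsed): H–CH3 eclipsed, OH–H eclipsed, H–I eclipsed; 1.7 + 1.4 + 1.6 = 4.7 kcal/mol.
B has the lowest total (0.7 kcal/mol).

B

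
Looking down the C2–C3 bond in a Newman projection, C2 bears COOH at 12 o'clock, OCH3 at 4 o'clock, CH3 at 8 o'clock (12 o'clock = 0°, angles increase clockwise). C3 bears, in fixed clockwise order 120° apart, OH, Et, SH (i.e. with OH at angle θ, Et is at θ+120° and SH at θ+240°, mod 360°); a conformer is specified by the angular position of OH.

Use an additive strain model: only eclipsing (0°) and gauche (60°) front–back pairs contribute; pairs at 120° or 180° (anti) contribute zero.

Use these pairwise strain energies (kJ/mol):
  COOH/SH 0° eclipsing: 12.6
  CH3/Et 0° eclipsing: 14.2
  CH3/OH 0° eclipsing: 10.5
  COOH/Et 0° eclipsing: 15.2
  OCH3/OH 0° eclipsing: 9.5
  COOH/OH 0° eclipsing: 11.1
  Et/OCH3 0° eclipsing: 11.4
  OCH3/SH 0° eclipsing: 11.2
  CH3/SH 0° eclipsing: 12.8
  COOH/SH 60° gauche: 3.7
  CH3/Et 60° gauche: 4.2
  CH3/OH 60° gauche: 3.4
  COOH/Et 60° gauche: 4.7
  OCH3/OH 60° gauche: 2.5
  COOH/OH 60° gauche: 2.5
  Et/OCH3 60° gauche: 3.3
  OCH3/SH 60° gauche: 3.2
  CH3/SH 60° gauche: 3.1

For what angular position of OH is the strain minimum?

60°

OH at 0° (eclipsed): COOH–OH eclipsed, OCH3–Et eclipsed, CH3–SH eclipsed; 11.1 + 11.4 + 12.8 = 35.3 kJ/mol.
OH at 60° (staggered): COOH–OH gauche, COOH–SH gauche, OCH3–OH gauche, OCH3–Et gauche, CH3–Et gauche, CH3–SH gauche; 2.5 + 3.7 + 2.5 + 3.3 + 4.2 + 3.1 = 19.3 kJ/mol.
OH at 120° (eclipsed): COOH–SH eclipsed, OCH3–OH eclipsed, CH3–Et eclipsed; 12.6 + 9.5 + 14.2 = 36.3 kJ/mol.
OH at 180° (staggered): COOH–Et gauche, COOH–SH gauche, OCH3–OH gauche, OCH3–SH gauche, CH3–OH gauche, CH3–Et gauche; 4.7 + 3.7 + 2.5 + 3.2 + 3.4 + 4.2 = 21.7 kJ/mol.
OH at 240° (eclipsed): COOH–Et eclipsed, OCH3–SH eclipsed, CH3–OH eclipsed; 15.2 + 11.2 + 10.5 = 36.9 kJ/mol.
OH at 300° (staggered): COOH–OH gauche, COOH–Et gauche, OCH3–Et gauche, OCH3–SH gauche, CH3–OH gauche, CH3–SH gauche; 2.5 + 4.7 + 3.3 + 3.2 + 3.4 + 3.1 = 20.2 kJ/mol.
The minimum (19.3 kJ/mol) occurs with OH at 60°.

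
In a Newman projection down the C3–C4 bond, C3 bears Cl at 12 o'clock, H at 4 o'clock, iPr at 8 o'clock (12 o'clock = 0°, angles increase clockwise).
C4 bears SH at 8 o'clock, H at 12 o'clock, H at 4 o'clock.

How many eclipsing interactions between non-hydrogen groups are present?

Non-H eclipsing pairs: iPr(240°)/SH(240°) — 1 interaction.

1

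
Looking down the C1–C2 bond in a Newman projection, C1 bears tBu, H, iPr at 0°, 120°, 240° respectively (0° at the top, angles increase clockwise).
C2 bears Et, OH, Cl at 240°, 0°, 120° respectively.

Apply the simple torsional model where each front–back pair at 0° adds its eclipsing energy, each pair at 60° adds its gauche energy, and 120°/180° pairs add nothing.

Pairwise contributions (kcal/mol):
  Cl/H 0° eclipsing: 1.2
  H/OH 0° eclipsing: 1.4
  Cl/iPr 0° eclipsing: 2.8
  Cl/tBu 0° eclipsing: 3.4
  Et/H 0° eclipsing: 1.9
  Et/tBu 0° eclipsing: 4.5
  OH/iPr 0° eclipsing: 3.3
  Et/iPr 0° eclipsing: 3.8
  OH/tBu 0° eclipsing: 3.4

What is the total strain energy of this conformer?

8.4 kcal/mol

This conformer (eclipsed): tBu(0°)/OH(0°) eclipsed 3.4; H(120°)/Cl(120°) eclipsed 1.2; iPr(240°)/Et(240°) eclipsed 3.8 → 8.4 kcal/mol.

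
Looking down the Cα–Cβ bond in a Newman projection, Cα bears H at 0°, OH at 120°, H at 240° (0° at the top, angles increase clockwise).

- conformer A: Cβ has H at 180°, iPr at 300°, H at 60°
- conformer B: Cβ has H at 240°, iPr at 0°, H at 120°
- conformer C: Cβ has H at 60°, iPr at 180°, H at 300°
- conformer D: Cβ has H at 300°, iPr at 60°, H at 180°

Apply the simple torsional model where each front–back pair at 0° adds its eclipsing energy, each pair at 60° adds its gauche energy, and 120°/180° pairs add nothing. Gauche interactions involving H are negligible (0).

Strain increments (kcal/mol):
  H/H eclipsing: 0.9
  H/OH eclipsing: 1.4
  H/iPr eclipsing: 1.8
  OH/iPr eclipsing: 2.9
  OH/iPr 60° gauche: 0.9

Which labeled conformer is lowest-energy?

A

A (staggered): no non-H gauche contacts → 0.0 kcal/mol.
B (eclipsed): H–iPr eclipsed, OH–H eclipsed, H–H eclipsed; 1.8 + 1.4 + 0.9 = 4.1 kcal/mol.
C (staggered): OH–iPr gauche; 0.9 = 0.9 kcal/mol.
D (staggered): OH–iPr gauche; 0.9 = 0.9 kcal/mol.
A has the lowest total (0.0 kcal/mol).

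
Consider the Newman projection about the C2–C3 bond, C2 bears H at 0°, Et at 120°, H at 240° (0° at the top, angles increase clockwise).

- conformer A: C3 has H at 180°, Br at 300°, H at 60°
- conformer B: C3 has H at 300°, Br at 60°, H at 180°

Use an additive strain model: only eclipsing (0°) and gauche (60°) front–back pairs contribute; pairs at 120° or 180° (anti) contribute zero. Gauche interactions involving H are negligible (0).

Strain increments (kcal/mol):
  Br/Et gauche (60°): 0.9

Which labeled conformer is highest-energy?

B

A (staggered): no non-H gauche contacts → 0.0 kcal/mol.
B (staggered): Et(120°)/Br(60°) gauche 0.9 → 0.9 kcal/mol.
B has the highest total (0.9 kcal/mol).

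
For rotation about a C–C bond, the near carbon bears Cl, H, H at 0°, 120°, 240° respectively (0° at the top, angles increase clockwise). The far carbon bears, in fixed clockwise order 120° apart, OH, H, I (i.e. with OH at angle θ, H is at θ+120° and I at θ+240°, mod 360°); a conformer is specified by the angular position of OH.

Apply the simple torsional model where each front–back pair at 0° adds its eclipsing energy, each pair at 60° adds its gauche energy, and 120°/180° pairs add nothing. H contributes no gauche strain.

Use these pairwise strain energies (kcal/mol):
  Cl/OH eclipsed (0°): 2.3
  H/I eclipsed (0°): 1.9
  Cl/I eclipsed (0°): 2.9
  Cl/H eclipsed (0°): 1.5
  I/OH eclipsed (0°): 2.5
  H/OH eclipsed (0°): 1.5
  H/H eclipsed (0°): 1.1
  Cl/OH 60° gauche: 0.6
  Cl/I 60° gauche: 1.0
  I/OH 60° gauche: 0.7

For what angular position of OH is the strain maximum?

120°

OH at 0° is eclipsed. Cl at 0° is eclipsed with OH at 0° (2.3); H at 120° is eclipsed with H at 120° (1.1); H at 240° is eclipsed with I at 240° (1.9). Total 5.3 kcal/mol.
OH at 60° is staggered. Cl at 0° is gauche with OH at 60° (0.6); Cl at 0° is gauche with I at 300° (1.0). Total 1.6 kcal/mol.
OH at 120° is eclipsed. Cl at 0° is eclipsed with I at 0° (2.9); H at 120° is eclipsed with OH at 120° (1.5); H at 240° is eclipsed with H at 240° (1.1). Total 5.5 kcal/mol.
OH at 180° is staggered. Cl at 0° is gauche with I at 60° (1.0). Total 1.0 kcal/mol.
OH at 240° is eclipsed. Cl at 0° is eclipsed with H at 0° (1.5); H at 120° is eclipsed with I at 120° (1.9); H at 240° is eclipsed with OH at 240° (1.5). Total 4.9 kcal/mol.
OH at 300° is staggered. Cl at 0° is gauche with OH at 300° (0.6). Total 0.6 kcal/mol.
The maximum (5.5 kcal/mol) occurs with OH at 120°.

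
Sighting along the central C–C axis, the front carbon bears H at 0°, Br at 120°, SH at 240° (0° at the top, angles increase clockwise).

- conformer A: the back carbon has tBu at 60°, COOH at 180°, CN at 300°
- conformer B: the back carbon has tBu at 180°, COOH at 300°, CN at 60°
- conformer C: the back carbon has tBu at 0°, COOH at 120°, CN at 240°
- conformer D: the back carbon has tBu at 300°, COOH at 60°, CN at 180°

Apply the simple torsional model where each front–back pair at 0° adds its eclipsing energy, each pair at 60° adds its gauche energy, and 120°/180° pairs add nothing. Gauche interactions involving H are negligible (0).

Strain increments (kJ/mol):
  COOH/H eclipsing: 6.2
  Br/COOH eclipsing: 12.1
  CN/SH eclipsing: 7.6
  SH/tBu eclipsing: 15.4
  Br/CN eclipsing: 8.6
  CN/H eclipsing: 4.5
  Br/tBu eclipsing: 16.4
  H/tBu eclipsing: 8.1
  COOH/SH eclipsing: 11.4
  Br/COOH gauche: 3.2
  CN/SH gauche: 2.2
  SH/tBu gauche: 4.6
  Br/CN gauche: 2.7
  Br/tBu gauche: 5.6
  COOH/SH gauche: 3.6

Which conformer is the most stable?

D

A (staggered): Br(120°)/tBu(60°) gauche 5.6; Br(120°)/COOH(180°) gauche 3.2; SH(240°)/COOH(180°) gauche 3.6; SH(240°)/CN(300°) gauche 2.2 → 14.6 kJ/mol.
B (staggered): Br(120°)/tBu(180°) gauche 5.6; Br(120°)/CN(60°) gauche 2.7; SH(240°)/tBu(180°) gauche 4.6; SH(240°)/COOH(300°) gauche 3.6 → 16.5 kJ/mol.
C (eclipsed): H(0°)/tBu(0°) eclipsed 8.1; Br(120°)/COOH(120°) eclipsed 12.1; SH(240°)/CN(240°) eclipsed 7.6 → 27.8 kJ/mol.
D (staggered): Br(120°)/COOH(60°) gauche 3.2; Br(120°)/CN(180°) gauche 2.7; SH(240°)/tBu(300°) gauche 4.6; SH(240°)/CN(180°) gauche 2.2 → 12.7 kJ/mol.
D has the lowest total (12.7 kJ/mol).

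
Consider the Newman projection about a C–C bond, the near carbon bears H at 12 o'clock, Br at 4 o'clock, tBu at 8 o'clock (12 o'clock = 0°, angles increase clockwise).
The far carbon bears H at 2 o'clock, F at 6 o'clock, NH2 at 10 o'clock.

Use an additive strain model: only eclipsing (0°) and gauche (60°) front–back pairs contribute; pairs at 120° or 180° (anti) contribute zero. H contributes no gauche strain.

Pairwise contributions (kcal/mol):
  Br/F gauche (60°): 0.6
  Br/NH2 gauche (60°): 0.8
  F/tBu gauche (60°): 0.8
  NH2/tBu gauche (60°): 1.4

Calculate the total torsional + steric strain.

2.8 kcal/mol

This conformer (staggered): Br(120°)/F(180°) gauche 0.6; tBu(240°)/F(180°) gauche 0.8; tBu(240°)/NH2(300°) gauche 1.4 → 2.8 kcal/mol.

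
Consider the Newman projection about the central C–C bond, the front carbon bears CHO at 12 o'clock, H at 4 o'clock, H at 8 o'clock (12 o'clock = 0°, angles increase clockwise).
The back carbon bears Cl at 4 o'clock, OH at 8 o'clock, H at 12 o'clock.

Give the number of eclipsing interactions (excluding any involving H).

Every eclipsing pair involves H, so the count is 0.

0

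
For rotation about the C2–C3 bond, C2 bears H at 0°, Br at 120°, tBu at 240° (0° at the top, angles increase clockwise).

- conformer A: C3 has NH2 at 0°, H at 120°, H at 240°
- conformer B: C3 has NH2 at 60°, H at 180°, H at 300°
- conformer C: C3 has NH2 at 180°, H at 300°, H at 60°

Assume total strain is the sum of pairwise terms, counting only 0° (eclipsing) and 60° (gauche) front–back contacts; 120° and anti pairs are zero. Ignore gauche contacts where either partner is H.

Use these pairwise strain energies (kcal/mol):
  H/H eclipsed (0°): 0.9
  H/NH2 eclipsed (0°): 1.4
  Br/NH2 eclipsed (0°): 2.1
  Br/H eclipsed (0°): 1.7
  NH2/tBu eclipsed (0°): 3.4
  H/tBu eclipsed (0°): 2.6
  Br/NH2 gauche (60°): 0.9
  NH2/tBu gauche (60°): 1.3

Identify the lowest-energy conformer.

A is eclipsed. H at 0° is eclipsed with NH2 at 0° (1.4); Br at 120° is eclipsed with H at 120° (1.7); tBu at 240° is eclipsed with H at 240° (2.6). Total 5.7 kcal/mol.
B is staggered. Br at 120° is gauche with NH2 at 60° (0.9). Total 0.9 kcal/mol.
C is staggered. Br at 120° is gauche with NH2 at 180° (0.9); tBu at 240° is gauche with NH2 at 180° (1.3). Total 2.2 kcal/mol.
B has the lowest total (0.9 kcal/mol).

B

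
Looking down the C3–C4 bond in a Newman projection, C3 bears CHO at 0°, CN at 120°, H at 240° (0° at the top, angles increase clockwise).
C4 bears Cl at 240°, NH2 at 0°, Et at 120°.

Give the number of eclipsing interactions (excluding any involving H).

Non-H eclipsing pairs: CHO(0°)/NH2(0°); CN(120°)/Et(120°) — 2 interactions.

2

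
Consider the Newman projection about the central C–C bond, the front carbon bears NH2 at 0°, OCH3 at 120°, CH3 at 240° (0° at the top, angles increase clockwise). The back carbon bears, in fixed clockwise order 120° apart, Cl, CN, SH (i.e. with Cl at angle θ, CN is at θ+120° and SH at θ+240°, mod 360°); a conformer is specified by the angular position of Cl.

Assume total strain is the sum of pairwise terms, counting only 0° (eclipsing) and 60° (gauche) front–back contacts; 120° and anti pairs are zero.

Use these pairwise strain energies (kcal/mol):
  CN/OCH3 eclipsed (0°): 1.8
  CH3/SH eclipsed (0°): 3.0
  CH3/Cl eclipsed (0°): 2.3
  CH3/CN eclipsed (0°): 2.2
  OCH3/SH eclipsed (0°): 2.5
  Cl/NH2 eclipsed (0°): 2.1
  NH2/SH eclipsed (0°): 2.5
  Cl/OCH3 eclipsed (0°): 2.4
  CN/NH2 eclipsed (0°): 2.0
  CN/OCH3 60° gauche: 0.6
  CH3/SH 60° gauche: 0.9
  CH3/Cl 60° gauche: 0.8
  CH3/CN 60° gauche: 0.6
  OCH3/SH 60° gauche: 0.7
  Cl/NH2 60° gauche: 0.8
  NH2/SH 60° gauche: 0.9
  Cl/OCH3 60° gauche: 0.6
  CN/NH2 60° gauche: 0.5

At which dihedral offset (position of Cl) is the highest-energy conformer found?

Cl at 0° (eclipsed): NH2–Cl eclipsed, OCH3–CN eclipsed, CH3–SH eclipsed; 2.1 + 1.8 + 3.0 = 6.9 kcal/mol.
Cl at 60° (staggered): NH2–Cl gauche, NH2–SH gauche, OCH3–Cl gauche, OCH3–CN gauche, CH3–CN gauche, CH3–SH gauche; 0.8 + 0.9 + 0.6 + 0.6 + 0.6 + 0.9 = 4.4 kcal/mol.
Cl at 120° (eclipsed): NH2–SH eclipsed, OCH3–Cl eclipsed, CH3–CN eclipsed; 2.5 + 2.4 + 2.2 = 7.1 kcal/mol.
Cl at 180° (staggered): NH2–CN gauche, NH2–SH gauche, OCH3–Cl gauche, OCH3–SH gauche, CH3–Cl gauche, CH3–CN gauche; 0.5 + 0.9 + 0.6 + 0.7 + 0.8 + 0.6 = 4.1 kcal/mol.
Cl at 240° (eclipsed): NH2–CN eclipsed, OCH3–SH eclipsed, CH3–Cl eclipsed; 2.0 + 2.5 + 2.3 = 6.8 kcal/mol.
Cl at 300° (staggered): NH2–Cl gauche, NH2–CN gauche, OCH3–CN gauche, OCH3–SH gauche, CH3–Cl gauche, CH3–SH gauche; 0.8 + 0.5 + 0.6 + 0.7 + 0.8 + 0.9 = 4.3 kcal/mol.
The maximum (7.1 kcal/mol) occurs with Cl at 120°.

120°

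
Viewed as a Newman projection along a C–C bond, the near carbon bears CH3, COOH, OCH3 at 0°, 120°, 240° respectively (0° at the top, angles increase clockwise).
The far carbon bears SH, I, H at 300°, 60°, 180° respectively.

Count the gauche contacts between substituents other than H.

Non-H gauche pairs: CH3(0°)/SH(300°); CH3(0°)/I(60°); COOH(120°)/I(60°); OCH3(240°)/SH(300°) — 4 interactions.

4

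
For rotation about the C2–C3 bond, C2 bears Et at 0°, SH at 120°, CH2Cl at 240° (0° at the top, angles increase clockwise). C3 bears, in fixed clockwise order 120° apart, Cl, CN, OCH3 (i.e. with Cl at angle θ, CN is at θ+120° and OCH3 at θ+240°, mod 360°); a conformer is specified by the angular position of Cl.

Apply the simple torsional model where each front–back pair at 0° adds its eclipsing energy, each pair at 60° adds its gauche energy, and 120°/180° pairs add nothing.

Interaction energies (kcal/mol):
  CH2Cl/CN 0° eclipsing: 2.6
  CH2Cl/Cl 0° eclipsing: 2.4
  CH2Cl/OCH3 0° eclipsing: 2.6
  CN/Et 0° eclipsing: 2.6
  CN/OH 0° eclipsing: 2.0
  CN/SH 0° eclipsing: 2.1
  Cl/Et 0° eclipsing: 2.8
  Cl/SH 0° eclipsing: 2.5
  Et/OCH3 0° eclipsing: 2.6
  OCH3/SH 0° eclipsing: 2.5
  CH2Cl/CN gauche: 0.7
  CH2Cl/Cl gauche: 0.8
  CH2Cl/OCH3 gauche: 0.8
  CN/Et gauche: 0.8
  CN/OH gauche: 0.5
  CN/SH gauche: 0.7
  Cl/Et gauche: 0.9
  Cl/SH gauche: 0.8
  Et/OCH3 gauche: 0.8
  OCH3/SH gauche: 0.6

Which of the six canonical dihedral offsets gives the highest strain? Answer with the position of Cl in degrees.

Cl at 0° (eclipsed): Et–Cl eclipsed, SH–CN eclipsed, CH2Cl–OCH3 eclipsed; 2.8 + 2.1 + 2.6 = 7.5 kcal/mol.
Cl at 60° (staggered): Et–Cl gauche, Et–OCH3 gauche, SH–Cl gauche, SH–CN gauche, CH2Cl–CN gauche, CH2Cl–OCH3 gauche; 0.9 + 0.8 + 0.8 + 0.7 + 0.7 + 0.8 = 4.7 kcal/mol.
Cl at 120° (eclipsed): Et–OCH3 eclipsed, SH–Cl eclipsed, CH2Cl–CN eclipsed; 2.6 + 2.5 + 2.6 = 7.7 kcal/mol.
Cl at 180° (staggered): Et–CN gauche, Et–OCH3 gauche, SH–Cl gauche, SH–OCH3 gauche, CH2Cl–Cl gauche, CH2Cl–CN gauche; 0.8 + 0.8 + 0.8 + 0.6 + 0.8 + 0.7 = 4.5 kcal/mol.
Cl at 240° (eclipsed): Et–CN eclipsed, SH–OCH3 eclipsed, CH2Cl–Cl eclipsed; 2.6 + 2.5 + 2.4 = 7.5 kcal/mol.
Cl at 300° (staggered): Et–Cl gauche, Et–CN gauche, SH–CN gauche, SH–OCH3 gauche, CH2Cl–Cl gauche, CH2Cl–OCH3 gauche; 0.9 + 0.8 + 0.7 + 0.6 + 0.8 + 0.8 = 4.6 kcal/mol.
The maximum (7.7 kcal/mol) occurs with Cl at 120°.

120°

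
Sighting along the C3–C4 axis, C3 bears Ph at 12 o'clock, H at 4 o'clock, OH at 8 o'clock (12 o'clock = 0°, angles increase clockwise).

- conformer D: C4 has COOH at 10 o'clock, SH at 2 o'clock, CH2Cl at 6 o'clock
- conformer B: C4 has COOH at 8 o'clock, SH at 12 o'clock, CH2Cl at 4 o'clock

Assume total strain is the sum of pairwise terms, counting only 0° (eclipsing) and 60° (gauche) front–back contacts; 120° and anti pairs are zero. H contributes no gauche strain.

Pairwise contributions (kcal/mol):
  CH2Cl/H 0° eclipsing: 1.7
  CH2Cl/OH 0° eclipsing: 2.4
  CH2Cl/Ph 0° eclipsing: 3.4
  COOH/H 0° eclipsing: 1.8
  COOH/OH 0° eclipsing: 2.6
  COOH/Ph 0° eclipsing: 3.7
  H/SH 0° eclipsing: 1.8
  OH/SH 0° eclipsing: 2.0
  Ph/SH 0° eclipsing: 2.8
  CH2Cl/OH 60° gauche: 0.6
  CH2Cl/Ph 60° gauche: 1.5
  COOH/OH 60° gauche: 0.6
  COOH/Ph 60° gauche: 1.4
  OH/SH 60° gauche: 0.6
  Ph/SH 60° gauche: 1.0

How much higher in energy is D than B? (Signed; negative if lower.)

-3.5 kcal/mol

D (staggered): Ph–COOH gauche, Ph–SH gauche, OH–COOH gauche, OH–CH2Cl gauche; 1.4 + 1.0 + 0.6 + 0.6 = 3.6 kcal/mol.
B (eclipsed): Ph–SH eclipsed, H–CH2Cl eclipsed, OH–COOH eclipsed; 2.8 + 1.7 + 2.6 = 7.1 kcal/mol.
E(D) − E(B) = 3.6 − 7.1 = -3.5 kcal/mol.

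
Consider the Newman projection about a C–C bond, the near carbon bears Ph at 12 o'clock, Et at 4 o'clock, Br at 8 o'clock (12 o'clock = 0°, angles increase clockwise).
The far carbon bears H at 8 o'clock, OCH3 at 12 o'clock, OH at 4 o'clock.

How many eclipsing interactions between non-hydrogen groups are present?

2

Non-H eclipsing pairs: Ph(0°)/OCH3(0°); Et(120°)/OH(120°) — 2 interactions.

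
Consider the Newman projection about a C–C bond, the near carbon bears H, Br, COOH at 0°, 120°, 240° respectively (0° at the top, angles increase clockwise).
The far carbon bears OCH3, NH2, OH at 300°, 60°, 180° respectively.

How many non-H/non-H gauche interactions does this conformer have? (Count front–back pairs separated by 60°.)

Non-H gauche pairs: Br(120°)/NH2(60°); Br(120°)/OH(180°); COOH(240°)/OCH3(300°); COOH(240°)/OH(180°) — 4 interactions.

4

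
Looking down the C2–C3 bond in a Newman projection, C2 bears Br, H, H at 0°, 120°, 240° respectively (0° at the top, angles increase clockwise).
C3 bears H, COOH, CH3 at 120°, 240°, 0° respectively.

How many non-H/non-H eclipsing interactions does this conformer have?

1

Non-H eclipsing pairs: Br(0°)/CH3(0°) — 1 interaction.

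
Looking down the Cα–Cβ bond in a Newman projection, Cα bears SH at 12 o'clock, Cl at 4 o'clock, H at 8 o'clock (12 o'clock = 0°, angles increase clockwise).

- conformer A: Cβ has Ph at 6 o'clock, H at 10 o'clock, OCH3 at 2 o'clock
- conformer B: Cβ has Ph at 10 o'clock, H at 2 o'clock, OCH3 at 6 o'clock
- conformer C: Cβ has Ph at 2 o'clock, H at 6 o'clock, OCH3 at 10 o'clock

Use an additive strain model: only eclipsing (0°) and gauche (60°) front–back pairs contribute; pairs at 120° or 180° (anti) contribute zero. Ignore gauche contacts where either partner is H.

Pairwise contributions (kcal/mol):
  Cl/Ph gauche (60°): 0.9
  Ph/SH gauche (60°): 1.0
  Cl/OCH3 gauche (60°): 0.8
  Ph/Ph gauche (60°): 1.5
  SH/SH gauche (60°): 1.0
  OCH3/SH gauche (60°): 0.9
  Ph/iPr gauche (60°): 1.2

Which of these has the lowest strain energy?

A is staggered. SH at 0° is gauche with OCH3 at 60° (0.9); Cl at 120° is gauche with Ph at 180° (0.9); Cl at 120° is gauche with OCH3 at 60° (0.8). Total 2.6 kcal/mol.
B is staggered. SH at 0° is gauche with Ph at 300° (1.0); Cl at 120° is gauche with OCH3 at 180° (0.8). Total 1.8 kcal/mol.
C is staggered. SH at 0° is gauche with Ph at 60° (1.0); SH at 0° is gauche with OCH3 at 300° (0.9); Cl at 120° is gauche with Ph at 60° (0.9). Total 2.8 kcal/mol.
B has the lowest total (1.8 kcal/mol).

B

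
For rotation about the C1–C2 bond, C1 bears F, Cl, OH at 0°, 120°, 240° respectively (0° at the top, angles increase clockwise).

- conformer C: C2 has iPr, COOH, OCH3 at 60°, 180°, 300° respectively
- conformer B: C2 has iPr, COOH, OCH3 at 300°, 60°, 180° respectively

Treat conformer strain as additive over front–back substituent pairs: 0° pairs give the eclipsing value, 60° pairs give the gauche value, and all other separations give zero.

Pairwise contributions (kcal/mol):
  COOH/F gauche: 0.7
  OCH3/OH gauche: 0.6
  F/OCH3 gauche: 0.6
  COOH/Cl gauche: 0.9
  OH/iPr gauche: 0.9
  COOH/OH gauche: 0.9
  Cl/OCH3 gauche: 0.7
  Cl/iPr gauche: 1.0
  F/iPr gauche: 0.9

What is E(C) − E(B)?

+0.2 kcal/mol

C is staggered. F at 0° is gauche with iPr at 60° (0.9); F at 0° is gauche with OCH3 at 300° (0.6); Cl at 120° is gauche with iPr at 60° (1.0); Cl at 120° is gauche with COOH at 180° (0.9); OH at 240° is gauche with COOH at 180° (0.9); OH at 240° is gauche with OCH3 at 300° (0.6). Total 4.9 kcal/mol.
B is staggered. F at 0° is gauche with iPr at 300° (0.9); F at 0° is gauche with COOH at 60° (0.7); Cl at 120° is gauche with COOH at 60° (0.9); Cl at 120° is gauche with OCH3 at 180° (0.7); OH at 240° is gauche with iPr at 300° (0.9); OH at 240° is gauche with OCH3 at 180° (0.6). Total 4.7 kcal/mol.
E(C) − E(B) = 4.9 − 4.7 = +0.2 kcal/mol.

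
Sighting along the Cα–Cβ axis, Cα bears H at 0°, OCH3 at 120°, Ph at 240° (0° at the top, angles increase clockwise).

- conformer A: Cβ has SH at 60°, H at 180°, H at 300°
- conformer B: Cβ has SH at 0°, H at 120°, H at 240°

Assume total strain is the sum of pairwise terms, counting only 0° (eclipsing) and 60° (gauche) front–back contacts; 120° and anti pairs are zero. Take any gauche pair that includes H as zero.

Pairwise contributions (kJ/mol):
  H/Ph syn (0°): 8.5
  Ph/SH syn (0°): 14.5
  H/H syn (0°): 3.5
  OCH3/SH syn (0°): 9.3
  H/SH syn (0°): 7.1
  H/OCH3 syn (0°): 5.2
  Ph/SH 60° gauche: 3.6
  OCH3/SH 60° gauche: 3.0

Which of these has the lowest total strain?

A is staggered. OCH3 at 120° is gauche with SH at 60° (3.0). Total 3.0 kJ/mol.
B is eclipsed. H at 0° is eclipsed with SH at 0° (7.1); OCH3 at 120° is eclipsed with H at 120° (5.2); Ph at 240° is eclipsed with H at 240° (8.5). Total 20.8 kJ/mol.
A has the lowest total (3.0 kJ/mol).

A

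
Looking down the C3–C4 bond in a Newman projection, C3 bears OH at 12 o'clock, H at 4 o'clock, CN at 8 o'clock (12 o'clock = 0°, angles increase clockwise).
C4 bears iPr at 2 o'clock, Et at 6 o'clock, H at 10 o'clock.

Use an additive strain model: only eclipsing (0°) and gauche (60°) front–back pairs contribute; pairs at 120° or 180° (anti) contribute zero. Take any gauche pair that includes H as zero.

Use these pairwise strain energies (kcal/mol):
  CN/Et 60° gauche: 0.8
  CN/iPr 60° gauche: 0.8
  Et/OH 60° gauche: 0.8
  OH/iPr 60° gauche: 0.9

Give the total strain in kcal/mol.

1.7 kcal/mol

This conformer (staggered): OH–iPr gauche, CN–Et gauche; 0.9 + 0.8 = 1.7 kcal/mol.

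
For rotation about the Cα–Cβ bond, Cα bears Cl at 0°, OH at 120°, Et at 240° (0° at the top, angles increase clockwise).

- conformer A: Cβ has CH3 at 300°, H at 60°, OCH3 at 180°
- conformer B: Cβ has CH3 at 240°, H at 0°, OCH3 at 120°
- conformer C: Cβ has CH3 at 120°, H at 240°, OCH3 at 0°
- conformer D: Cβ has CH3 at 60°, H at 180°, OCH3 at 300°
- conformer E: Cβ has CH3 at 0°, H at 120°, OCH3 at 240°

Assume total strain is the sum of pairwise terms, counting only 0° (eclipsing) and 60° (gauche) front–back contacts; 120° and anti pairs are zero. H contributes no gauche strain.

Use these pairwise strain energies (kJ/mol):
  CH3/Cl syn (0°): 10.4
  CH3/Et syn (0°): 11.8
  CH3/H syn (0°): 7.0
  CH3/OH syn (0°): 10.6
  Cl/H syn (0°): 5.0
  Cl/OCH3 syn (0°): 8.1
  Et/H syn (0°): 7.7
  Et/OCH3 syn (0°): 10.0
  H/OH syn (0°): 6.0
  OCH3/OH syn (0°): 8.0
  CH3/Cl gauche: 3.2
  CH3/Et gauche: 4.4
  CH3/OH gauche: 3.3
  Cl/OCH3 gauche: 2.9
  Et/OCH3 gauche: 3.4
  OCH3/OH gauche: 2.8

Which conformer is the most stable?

D

A is staggered. Cl at 0° is gauche with CH3 at 300° (3.2); OH at 120° is gauche with OCH3 at 180° (2.8); Et at 240° is gauche with CH3 at 300° (4.4); Et at 240° is gauche with OCH3 at 180° (3.4). Total 13.8 kJ/mol.
B is eclipsed. Cl at 0° is eclipsed with H at 0° (5.0); OH at 120° is eclipsed with OCH3 at 120° (8.0); Et at 240° is eclipsed with CH3 at 240° (11.8). Total 24.8 kJ/mol.
C is eclipsed. Cl at 0° is eclipsed with OCH3 at 0° (8.1); OH at 120° is eclipsed with CH3 at 120° (10.6); Et at 240° is eclipsed with H at 240° (7.7). Total 26.4 kJ/mol.
D is staggered. Cl at 0° is gauche with CH3 at 60° (3.2); Cl at 0° is gauche with OCH3 at 300° (2.9); OH at 120° is gauche with CH3 at 60° (3.3); Et at 240° is gauche with OCH3 at 300° (3.4). Total 12.8 kJ/mol.
E is eclipsed. Cl at 0° is eclipsed with CH3 at 0° (10.4); OH at 120° is eclipsed with H at 120° (6.0); Et at 240° is eclipsed with OCH3 at 240° (10.0). Total 26.4 kJ/mol.
D has the lowest total (12.8 kJ/mol).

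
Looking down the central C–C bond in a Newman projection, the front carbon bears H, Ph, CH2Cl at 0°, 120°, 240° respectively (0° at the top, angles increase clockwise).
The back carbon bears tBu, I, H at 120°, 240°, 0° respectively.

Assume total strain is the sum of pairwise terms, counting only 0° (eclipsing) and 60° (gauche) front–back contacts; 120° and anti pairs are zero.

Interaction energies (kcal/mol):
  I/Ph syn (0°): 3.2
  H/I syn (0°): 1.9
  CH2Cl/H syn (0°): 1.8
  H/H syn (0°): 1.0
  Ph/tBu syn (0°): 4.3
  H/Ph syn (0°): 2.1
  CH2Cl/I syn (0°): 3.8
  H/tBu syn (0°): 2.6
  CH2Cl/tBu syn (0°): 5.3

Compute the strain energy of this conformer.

This conformer (eclipsed): H–H eclipsed, Ph–tBu eclipsed, CH2Cl–I eclipsed; 1.0 + 4.3 + 3.8 = 9.1 kcal/mol.

9.1 kcal/mol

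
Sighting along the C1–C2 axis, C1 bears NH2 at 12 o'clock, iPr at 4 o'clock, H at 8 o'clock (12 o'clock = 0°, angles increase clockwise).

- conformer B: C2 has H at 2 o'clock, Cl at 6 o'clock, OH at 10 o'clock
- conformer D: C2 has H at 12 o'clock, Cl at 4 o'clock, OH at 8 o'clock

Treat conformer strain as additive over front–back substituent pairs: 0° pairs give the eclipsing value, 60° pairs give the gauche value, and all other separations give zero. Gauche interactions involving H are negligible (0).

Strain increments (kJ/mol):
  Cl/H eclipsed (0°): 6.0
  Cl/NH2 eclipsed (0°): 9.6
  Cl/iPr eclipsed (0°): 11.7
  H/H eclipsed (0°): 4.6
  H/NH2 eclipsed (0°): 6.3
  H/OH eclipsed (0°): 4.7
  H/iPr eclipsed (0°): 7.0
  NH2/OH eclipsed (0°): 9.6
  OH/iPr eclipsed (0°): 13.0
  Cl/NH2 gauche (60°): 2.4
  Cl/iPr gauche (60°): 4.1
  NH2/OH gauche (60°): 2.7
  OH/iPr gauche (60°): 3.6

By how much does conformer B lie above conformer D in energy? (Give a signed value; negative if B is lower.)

B is staggered. NH2 at 0° is gauche with OH at 300° (2.7); iPr at 120° is gauche with Cl at 180° (4.1). Total 6.8 kJ/mol.
D is eclipsed. NH2 at 0° is eclipsed with H at 0° (6.3); iPr at 120° is eclipsed with Cl at 120° (11.7); H at 240° is eclipsed with OH at 240° (4.7). Total 22.7 kJ/mol.
E(B) − E(D) = 6.8 − 22.7 = -15.9 kJ/mol.

-15.9 kJ/mol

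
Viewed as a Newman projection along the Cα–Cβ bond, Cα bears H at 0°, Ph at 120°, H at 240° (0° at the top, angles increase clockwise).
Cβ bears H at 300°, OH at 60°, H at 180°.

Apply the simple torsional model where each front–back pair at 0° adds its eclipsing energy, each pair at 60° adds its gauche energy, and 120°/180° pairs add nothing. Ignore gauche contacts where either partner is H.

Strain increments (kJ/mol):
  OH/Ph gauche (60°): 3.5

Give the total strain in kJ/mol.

This conformer (staggered): Ph–OH gauche; 3.5 = 3.5 kJ/mol.

3.5 kJ/mol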